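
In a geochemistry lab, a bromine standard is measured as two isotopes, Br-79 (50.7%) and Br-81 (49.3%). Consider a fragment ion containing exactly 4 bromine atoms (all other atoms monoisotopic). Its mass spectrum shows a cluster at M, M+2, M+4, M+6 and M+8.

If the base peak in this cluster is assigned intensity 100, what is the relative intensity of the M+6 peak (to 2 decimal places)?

Term probabilities: M 0.0661, M+2 0.2570, M+4 0.3749, M+6 0.2430, M+8 0.0591. Base peak = M+4.
P(M+4) = C(4,2) × 0.507^2 × 0.493^2 = 6 × 0.257049 × 0.243049 = 0.374853 (base)
P(M+6) = C(4,3) × 0.507^1 × 0.493^3 = 4 × 0.5070 × 0.11982316 = 0.243001
Relative intensity = 0.243001 / 0.374853 × 100 = 64.83

64.83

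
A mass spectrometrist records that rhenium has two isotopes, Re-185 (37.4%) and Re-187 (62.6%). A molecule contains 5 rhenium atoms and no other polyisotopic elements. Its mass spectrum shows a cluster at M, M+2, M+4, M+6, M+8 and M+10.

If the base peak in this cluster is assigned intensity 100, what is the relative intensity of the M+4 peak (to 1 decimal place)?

Term probabilities: M 0.0073, M+2 0.0612, M+4 0.2050, M+6 0.3431, M+8 0.2872, M+10 0.0961. Base peak = M+6.
P(M+6) = C(5,3) × 0.374^2 × 0.626^3 = 10 × 0.139876 × 0.24531438 = 0.343136 (base)
P(M+4) = C(5,2) × 0.374^3 × 0.626^2 = 10 × 0.05231362 × 0.391876 = 0.205005
Relative intensity = 0.205005 / 0.343136 × 100 = 59.7

59.7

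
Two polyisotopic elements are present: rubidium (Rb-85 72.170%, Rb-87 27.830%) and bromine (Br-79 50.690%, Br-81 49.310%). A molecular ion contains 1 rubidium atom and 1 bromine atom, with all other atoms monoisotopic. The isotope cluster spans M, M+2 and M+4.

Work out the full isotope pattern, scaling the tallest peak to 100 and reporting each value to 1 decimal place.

73.6 : 100.0 : 27.6

Rubidium pattern (n=1): 0.7217 : 0.2783
Bromine pattern (n=1): 0.5069 : 0.4931
Convolve the two distributions (both contribute in 2-u steps):
  M: 0.7217×0.5069 = 0.365830
  M+2: 0.7217×0.4931 + 0.2783×0.5069 = 0.496941
  M+4: 0.2783×0.4931 = 0.137230
Scale to base peak (0.496941) = 100: 73.6 : 100.0 : 27.6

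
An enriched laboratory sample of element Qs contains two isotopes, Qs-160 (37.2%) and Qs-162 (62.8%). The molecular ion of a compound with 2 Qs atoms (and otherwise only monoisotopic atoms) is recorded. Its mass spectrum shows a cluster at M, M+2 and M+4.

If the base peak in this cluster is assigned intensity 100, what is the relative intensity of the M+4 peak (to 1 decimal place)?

84.4

Term probabilities: M 0.1384, M+2 0.4672, M+4 0.3944. Base peak = M+2.
P(M+2) = C(2,1) × 0.372^1 × 0.628^1 = 2 × 0.3720 × 0.6280 = 0.467232 (base)
P(M+4) = C(2,2) × 0.372^0 × 0.628^2 = 1 × 1.0000 × 0.394384 = 0.394384
Relative intensity = 0.394384 / 0.467232 × 100 = 84.4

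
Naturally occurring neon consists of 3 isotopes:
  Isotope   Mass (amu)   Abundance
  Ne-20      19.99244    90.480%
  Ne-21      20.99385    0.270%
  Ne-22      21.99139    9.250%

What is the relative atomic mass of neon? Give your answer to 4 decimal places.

20.1800 amu

The abundance-weighted mean is 0.90480 × 19.99244 + 0.00270 × 20.99385 + 0.09250 × 21.99139
= 18.089160 + 0.056683 + 2.034204 = 20.180047 amu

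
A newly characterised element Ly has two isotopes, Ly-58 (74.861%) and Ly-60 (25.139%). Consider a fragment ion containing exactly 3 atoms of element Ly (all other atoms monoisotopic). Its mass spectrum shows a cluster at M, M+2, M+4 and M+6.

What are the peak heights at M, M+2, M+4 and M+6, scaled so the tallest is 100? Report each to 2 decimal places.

Each Ly atom is independently Ly-58 (p = 0.74861) or Ly-60 (q = 0.25139); the cluster is the binomial expansion (p + q)^3.
P(M) = 0.74861^3 = 0.419534
P(M+2) = 3 × 0.74861^2 × 0.25139^1 = 0.422650
P(M+4) = 3 × 0.74861^1 × 0.25139^2 = 0.141930
P(M+6) = 0.25139^3 = 0.015887
The M+2 peak is largest (0.422650); scaling to 100 gives 99.26 : 100.00 : 33.58 : 3.76.

99.26 : 100.00 : 33.58 : 3.76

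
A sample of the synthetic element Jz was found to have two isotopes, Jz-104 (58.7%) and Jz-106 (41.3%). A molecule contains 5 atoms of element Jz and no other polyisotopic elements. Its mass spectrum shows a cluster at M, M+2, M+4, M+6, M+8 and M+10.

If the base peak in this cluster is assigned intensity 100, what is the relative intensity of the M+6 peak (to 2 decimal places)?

70.36

(0.587 + 0.413)^5 gives M 0.0697, M+2 0.2452, M+4 0.3450, M+6 0.2427, M+8 0.0854, M+10 0.0120; the largest is M+4.
P(M+4) = C(5,2) × 0.587^3 × 0.413^2 = 10 × 0.202262 × 0.170569 = 0.344996 (base)
P(M+6) = C(5,3) × 0.587^2 × 0.413^3 = 10 × 0.344569 × 0.070445 = 0.242732
Relative intensity = 0.242732 / 0.344996 × 100 = 70.36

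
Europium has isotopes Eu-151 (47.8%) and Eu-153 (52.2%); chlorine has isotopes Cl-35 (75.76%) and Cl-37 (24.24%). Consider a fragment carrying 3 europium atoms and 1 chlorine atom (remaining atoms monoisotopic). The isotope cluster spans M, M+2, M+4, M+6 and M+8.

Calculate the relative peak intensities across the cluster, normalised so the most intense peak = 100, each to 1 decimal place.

21.6 : 77.7 : 100.0 : 52.9 : 9.0

Europium pattern (n=3): 0.10921535 : 0.35780594 : 0.39074206 : 0.14223665
Chlorine pattern (n=1): 0.7576 : 0.2424
Convolve the two distributions (both contribute in 2-u steps):
  M: 0.10921535×0.7576 = 0.082742
  M+2: 0.10921535×0.2424 + 0.35780594×0.7576 = 0.297548
  M+4: 0.35780594×0.2424 + 0.39074206×0.7576 = 0.382758
  M+6: 0.39074206×0.2424 + 0.14223665×0.7576 = 0.202474
  M+8: 0.14223665×0.2424 = 0.034478
Scale to base peak (0.382758) = 100: 21.6 : 77.7 : 100.0 : 52.9 : 9.0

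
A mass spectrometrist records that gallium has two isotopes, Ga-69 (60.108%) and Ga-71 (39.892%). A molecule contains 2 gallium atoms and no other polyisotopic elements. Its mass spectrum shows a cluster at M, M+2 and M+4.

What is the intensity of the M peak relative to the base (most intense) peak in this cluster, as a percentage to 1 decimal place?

75.3%

Term probabilities: M 0.3613, M+2 0.4796, M+4 0.1591. Base peak = M+2.
P(M+2) = C(2,1) × 0.60108^1 × 0.39892^1 = 2 × 0.60108 × 0.39892 = 0.479566 (base)
P(M) = C(2,0) × 0.60108^2 × 0.39892^0 = 1 × 0.36129717 × 1.0000 = 0.361297
Relative intensity = 0.361297 / 0.479566 × 100 = 75.3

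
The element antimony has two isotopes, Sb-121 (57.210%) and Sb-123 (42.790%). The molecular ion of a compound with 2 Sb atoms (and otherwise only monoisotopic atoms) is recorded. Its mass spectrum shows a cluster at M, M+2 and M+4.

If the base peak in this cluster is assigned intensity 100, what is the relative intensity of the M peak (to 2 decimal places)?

66.85

Binomial terms of (0.57210 + 0.42790)^2: M 0.3273, M+2 0.4896, M+4 0.1831 → M+2 is the base peak.
P(M+2) = C(2,1) × 0.57210^1 × 0.42790^1 = 2 × 0.5721 × 0.4279 = 0.489603 (base)
P(M) = C(2,0) × 0.57210^2 × 0.42790^0 = 1 × 0.32729841 × 1.0000 = 0.327298
Relative intensity = 0.327298 / 0.489603 × 100 = 66.85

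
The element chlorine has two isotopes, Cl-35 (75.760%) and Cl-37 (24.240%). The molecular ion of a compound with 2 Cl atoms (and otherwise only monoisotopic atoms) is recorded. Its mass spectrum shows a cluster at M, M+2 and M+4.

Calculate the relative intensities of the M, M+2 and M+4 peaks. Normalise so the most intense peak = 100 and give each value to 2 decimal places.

The 2 Cl atoms are independent, so intensities follow the terms of (0.75760 + 0.24240)^2.
P(M) = 0.75760^2 = 0.573958
P(M+2) = 2 × 0.75760^1 × 0.24240^1 = 0.367284
P(M+4) = 0.24240^2 = 0.058758
The M peak is largest (0.573958); scaling to 100 gives 100.00 : 63.99 : 10.24.

100.00 : 63.99 : 10.24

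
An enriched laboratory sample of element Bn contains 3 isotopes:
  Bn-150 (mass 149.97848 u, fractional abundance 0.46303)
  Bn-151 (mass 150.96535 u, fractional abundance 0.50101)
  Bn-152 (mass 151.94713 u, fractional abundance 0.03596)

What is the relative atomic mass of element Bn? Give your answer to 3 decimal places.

Average mass = Σ (abundance × isotope mass) = 0.46303 × 149.97848 + 0.50101 × 150.96535 + 0.03596 × 151.94713
= 69.444536 + 75.635150 + 5.464019 = 150.543705 u

150.544 u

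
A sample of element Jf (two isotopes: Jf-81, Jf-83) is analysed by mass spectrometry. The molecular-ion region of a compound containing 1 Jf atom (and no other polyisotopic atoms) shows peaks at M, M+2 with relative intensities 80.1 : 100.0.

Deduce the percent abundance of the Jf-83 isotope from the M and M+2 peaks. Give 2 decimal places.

55.52%

If p is the fraction of Jf that is Jf-81, then I(M+2)/I(M) = [C(1,1)·p^0·(1−p)] / p^1 = 1·(1−p)/p = 100.0/80.1 = 1.2484
(1−p)/p = 1.2484/1 = 1.2484  ⇒  p = 1/(1 + 1.2484) = 0.4448
Jf-81: 44.48%, Jf-83: 55.52%.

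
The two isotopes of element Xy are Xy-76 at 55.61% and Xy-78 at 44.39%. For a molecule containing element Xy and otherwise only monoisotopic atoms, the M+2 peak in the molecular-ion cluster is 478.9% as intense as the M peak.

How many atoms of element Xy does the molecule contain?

The M+2/M ratio from n Xy atoms is n · q/p = n · 0.4439/0.5561.
n = 4.789 × 0.5561/0.4439 = 6.00 ≈ 6

6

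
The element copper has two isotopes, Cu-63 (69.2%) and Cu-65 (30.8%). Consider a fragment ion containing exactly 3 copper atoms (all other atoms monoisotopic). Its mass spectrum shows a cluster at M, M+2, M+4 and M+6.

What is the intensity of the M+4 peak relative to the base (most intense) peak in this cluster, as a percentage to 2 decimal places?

44.51%

Binomial terms of (0.692 + 0.308)^3: M 0.3314, M+2 0.4425, M+4 0.1969, M+6 0.0292 → M+2 is the base peak.
P(M+2) = C(3,1) × 0.692^2 × 0.308^1 = 3 × 0.478864 × 0.3080 = 0.442470 (base)
P(M+4) = C(3,2) × 0.692^1 × 0.308^2 = 3 × 0.6920 × 0.094864 = 0.196938
Relative intensity = 0.196938 / 0.442470 × 100 = 44.51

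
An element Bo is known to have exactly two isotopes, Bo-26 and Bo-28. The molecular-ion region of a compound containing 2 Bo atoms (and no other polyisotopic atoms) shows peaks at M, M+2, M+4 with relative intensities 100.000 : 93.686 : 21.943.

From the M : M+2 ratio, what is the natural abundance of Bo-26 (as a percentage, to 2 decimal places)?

Write p for the Bo-26 fraction. I(M+2)/I(M) = [C(2,1)·p^1·(1−p)] / p^2 = 2·(1−p)/p = 93.686/100.000 = 0.9369
(1−p)/p = 0.9369/2 = 0.4684  ⇒  p = 1/(1 + 0.4684) = 0.6810
Bo-26: 68.10%, Bo-28: 31.90%.

68.10%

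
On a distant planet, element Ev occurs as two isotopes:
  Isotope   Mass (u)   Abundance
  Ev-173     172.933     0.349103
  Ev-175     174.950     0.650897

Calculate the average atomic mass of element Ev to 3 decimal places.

174.246 u

Ar = Σ fᵢ·mᵢ = 0.349103 × 172.933 + 0.650897 × 174.950
= 60.3714 + 113.8744 = 174.2458 u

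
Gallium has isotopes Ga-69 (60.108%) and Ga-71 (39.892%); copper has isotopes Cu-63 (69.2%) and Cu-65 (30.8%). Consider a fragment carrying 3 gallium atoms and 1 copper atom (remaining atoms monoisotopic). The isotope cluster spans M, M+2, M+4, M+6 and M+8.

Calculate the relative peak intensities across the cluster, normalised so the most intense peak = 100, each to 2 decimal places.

Gallium pattern (n=3): 0.2171685 : 0.432386 : 0.2869625 : 0.063483
Copper pattern (n=1): 0.6920 : 0.3080
Convolve the two distributions (both contribute in 2-u steps):
  M: 0.2171685×0.6920 = 0.150281
  M+2: 0.2171685×0.3080 + 0.432386×0.6920 = 0.366099
  M+4: 0.432386×0.3080 + 0.2869625×0.6920 = 0.331753
  M+6: 0.2869625×0.3080 + 0.063483×0.6920 = 0.132315
  M+8: 0.063483×0.3080 = 0.019553
Scale to base peak (0.366099) = 100: 41.05 : 100.00 : 90.62 : 36.14 : 5.34

41.05 : 100.00 : 90.62 : 36.14 : 5.34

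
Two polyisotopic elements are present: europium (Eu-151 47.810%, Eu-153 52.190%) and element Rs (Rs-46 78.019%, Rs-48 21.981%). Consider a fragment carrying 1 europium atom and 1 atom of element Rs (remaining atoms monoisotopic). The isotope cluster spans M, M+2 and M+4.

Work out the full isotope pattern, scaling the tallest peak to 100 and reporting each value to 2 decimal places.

Europium pattern (n=1): 0.4781 : 0.5219
Element Rs pattern (n=1): 0.78019 : 0.21981
Convolve the two distributions (both contribute in 2-u steps):
  M: 0.4781×0.78019 = 0.373009
  M+2: 0.4781×0.21981 + 0.5219×0.78019 = 0.512272
  M+4: 0.5219×0.21981 = 0.114719
Scale to base peak (0.512272) = 100: 72.81 : 100.00 : 22.39

72.81 : 100.00 : 22.39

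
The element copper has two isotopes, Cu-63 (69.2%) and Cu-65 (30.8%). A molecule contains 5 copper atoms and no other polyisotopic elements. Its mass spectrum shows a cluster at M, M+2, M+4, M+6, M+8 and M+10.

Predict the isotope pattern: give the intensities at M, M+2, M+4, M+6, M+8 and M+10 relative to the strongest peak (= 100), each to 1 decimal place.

The 5 Cu atoms are independent, so intensities follow the terms of (0.692 + 0.308)^5.
P(M) = 0.692^5 = 0.158683
P(M+2) = 5 × 0.692^4 × 0.308^1 = 0.353139
P(M+4) = 10 × 0.692^3 × 0.308^2 = 0.314355
P(M+6) = 10 × 0.692^2 × 0.308^3 = 0.139915
P(M+8) = 5 × 0.692^1 × 0.308^4 = 0.031137
P(M+10) = 0.308^5 = 0.002772
The M+2 peak is largest (0.353139); scaling to 100 gives 44.9 : 100.0 : 89.0 : 39.6 : 8.8 : 0.8.

44.9 : 100.0 : 89.0 : 39.6 : 8.8 : 0.8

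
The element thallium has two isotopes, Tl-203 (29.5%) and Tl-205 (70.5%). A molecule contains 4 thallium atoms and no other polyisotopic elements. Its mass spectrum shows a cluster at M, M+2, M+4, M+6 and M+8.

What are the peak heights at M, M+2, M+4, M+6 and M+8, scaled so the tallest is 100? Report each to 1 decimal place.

1.8 : 17.5 : 62.8 : 100.0 : 59.7

Each Tl atom is independently Tl-203 (p = 0.295) or Tl-205 (q = 0.705); the cluster is the binomial expansion (p + q)^4.
P(M) = 0.295^4 = 0.007573
P(M+2) = 4 × 0.295^3 × 0.705^1 = 0.072396
P(M+4) = 6 × 0.295^2 × 0.705^2 = 0.259522
P(M+6) = 4 × 0.295^1 × 0.705^3 = 0.413475
P(M+8) = 0.705^4 = 0.247034
The M+6 peak is largest (0.413475); scaling to 100 gives 1.8 : 17.5 : 62.8 : 100.0 : 59.7.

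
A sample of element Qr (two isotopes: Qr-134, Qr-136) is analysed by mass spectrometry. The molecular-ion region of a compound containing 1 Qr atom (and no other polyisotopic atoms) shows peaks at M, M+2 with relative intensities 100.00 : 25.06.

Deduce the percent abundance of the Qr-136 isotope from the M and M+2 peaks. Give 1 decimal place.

20.0%

Write p for the Qr-134 fraction. I(M+2)/I(M) = [C(1,1)·p^0·(1−p)] / p^1 = 1·(1−p)/p = 25.06/100.00 = 0.2506
(1−p)/p = 0.2506/1 = 0.2506  ⇒  p = 1/(1 + 0.2506) = 0.7996
Qr-134: 80.0%, Qr-136: 20.0%.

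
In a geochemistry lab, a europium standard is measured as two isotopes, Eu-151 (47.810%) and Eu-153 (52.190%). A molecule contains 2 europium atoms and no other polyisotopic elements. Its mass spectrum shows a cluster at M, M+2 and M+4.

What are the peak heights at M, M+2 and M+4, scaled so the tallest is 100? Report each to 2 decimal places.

45.80 : 100.00 : 54.58

The 2 Eu atoms are independent, so intensities follow the terms of (0.47810 + 0.52190)^2.
P(M) = 0.47810^2 = 0.228580
P(M+2) = 2 × 0.47810^1 × 0.52190^1 = 0.499041
P(M+4) = 0.52190^2 = 0.272380
The M+2 peak is largest (0.499041); scaling to 100 gives 45.80 : 100.00 : 54.58.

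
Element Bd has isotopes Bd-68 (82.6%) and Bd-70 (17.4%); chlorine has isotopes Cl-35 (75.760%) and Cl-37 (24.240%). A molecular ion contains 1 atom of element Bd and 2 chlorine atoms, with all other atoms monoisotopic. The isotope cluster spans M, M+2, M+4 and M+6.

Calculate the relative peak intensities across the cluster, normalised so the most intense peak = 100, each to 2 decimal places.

100.00 : 85.06 : 23.72 : 2.16

Element Bd pattern (n=1): 0.8260 : 0.1740
Chlorine pattern (n=2): 0.57395776 : 0.36728448 : 0.05875776
Convolve the two distributions (both contribute in 2-u steps):
  M: 0.8260×0.57395776 = 0.474089
  M+2: 0.8260×0.36728448 + 0.1740×0.57395776 = 0.403246
  M+4: 0.8260×0.05875776 + 0.1740×0.36728448 = 0.112441
  M+6: 0.1740×0.05875776 = 0.010224
Scale to base peak (0.474089) = 100: 100.00 : 85.06 : 23.72 : 2.16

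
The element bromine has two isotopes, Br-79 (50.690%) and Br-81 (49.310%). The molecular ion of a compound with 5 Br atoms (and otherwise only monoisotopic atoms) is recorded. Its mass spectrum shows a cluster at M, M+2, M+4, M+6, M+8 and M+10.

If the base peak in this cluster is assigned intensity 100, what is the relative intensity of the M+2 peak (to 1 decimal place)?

51.4

Term probabilities: M 0.0335, M+2 0.1628, M+4 0.3167, M+6 0.3081, M+8 0.1498, M+10 0.0292. Base peak = M+4.
P(M+4) = C(5,2) × 0.50690^3 × 0.49310^2 = 10 × 0.13024674 × 0.24314761 = 0.316692 (base)
P(M+2) = C(5,1) × 0.50690^4 × 0.49310^1 = 5 × 0.06602207 × 0.4931 = 0.162777
Relative intensity = 0.162777 / 0.316692 × 100 = 51.4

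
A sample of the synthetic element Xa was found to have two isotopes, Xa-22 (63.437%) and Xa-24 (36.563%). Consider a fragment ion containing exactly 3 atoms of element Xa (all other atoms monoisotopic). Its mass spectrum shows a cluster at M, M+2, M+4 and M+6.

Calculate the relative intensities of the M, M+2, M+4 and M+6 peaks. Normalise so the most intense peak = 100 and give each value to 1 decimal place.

57.8 : 100.0 : 57.6 : 11.1

Expanding (0.63437 + 0.36563)^3:
P(M) = 0.63437^3 = 0.255287
P(M+2) = 3 × 0.63437^2 × 0.36563^1 = 0.441416
P(M+4) = 3 × 0.63437^1 × 0.36563^2 = 0.254418
P(M+6) = 0.36563^3 = 0.048879
The M+2 peak is largest (0.441416); scaling to 100 gives 57.8 : 100.0 : 57.6 : 11.1.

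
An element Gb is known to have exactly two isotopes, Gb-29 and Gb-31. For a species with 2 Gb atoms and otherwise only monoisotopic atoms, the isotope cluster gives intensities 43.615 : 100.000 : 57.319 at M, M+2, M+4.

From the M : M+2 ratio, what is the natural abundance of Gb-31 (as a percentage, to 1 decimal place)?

Write p for the Gb-29 fraction. I(M+2)/I(M) = [C(2,1)·p^1·(1−p)] / p^2 = 2·(1−p)/p = 100.000/43.615 = 2.2928
(1−p)/p = 2.2928/2 = 1.1464  ⇒  p = 1/(1 + 1.1464) = 0.4659
Gb-29: 46.6%, Gb-31: 53.4%.

53.4%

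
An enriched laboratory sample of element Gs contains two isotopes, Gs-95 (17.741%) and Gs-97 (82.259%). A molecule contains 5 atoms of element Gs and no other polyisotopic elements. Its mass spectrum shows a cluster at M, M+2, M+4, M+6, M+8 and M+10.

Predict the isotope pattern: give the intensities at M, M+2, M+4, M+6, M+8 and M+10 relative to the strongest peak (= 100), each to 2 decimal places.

0.04 : 1.00 : 9.30 : 43.13 : 100.00 : 92.73

The 5 Gs atoms are independent, so intensities follow the terms of (0.17741 + 0.82259)^5.
P(M) = 0.17741^5 = 0.000176
P(M+2) = 5 × 0.17741^4 × 0.82259^1 = 0.004074
P(M+4) = 10 × 0.17741^3 × 0.82259^2 = 0.037783
P(M+6) = 10 × 0.17741^2 × 0.82259^3 = 0.175189
P(M+8) = 5 × 0.17741^1 × 0.82259^4 = 0.406146
P(M+10) = 0.82259^5 = 0.376632
The M+8 peak is largest (0.406146); scaling to 100 gives 0.04 : 1.00 : 9.30 : 43.13 : 100.00 : 92.73.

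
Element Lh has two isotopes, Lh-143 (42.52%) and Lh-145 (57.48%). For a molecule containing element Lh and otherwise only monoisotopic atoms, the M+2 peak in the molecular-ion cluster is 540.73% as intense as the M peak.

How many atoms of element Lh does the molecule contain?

The M+2/M ratio from n Lh atoms is n · q/p = n · 0.5748/0.4252.
n = 5.4073 × 0.4252/0.5748 = 4.00 ≈ 4

4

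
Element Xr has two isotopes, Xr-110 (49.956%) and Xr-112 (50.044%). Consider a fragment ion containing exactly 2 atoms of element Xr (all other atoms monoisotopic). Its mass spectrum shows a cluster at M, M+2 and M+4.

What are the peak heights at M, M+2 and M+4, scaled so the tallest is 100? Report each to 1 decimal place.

Each Xr atom is independently Xr-110 (p = 0.49956) or Xr-112 (q = 0.50044); the cluster is the binomial expansion (p + q)^2.
P(M) = 0.49956^2 = 0.249560
P(M+2) = 2 × 0.49956^1 × 0.50044^1 = 0.500000
P(M+4) = 0.50044^2 = 0.250440
The M+2 peak is largest (0.500000); scaling to 100 gives 49.9 : 100.0 : 50.1.

49.9 : 100.0 : 50.1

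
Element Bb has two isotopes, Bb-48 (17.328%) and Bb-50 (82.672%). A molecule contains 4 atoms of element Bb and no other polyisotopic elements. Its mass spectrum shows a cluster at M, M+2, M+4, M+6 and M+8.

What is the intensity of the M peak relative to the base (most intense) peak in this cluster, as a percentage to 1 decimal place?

(0.17328 + 0.82672)^4 gives M 0.0009, M+2 0.0172, M+4 0.1231, M+6 0.3916, M+8 0.4671; the largest is M+8.
P(M+8) = C(4,4) × 0.17328^0 × 0.82672^4 = 1 × 1.0000 × 0.46712572 = 0.467126 (base)
P(M) = C(4,0) × 0.17328^4 × 0.82672^0 = 1 × 0.00090156 × 1.0000 = 0.000902
Relative intensity = 0.000902 / 0.467126 × 100 = 0.2

0.2%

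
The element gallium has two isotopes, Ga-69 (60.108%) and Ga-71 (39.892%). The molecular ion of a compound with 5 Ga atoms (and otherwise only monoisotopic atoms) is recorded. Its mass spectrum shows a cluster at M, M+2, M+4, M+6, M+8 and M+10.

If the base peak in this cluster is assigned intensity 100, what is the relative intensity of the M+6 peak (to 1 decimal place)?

(0.60108 + 0.39892)^5 gives M 0.0785, M+2 0.2604, M+4 0.3456, M+6 0.2294, M+8 0.0761, M+10 0.0101; the largest is M+4.
P(M+4) = C(5,2) × 0.60108^3 × 0.39892^2 = 10 × 0.2171685 × 0.15913717 = 0.345596 (base)
P(M+6) = C(5,3) × 0.60108^2 × 0.39892^3 = 10 × 0.36129717 × 0.063483 = 0.229362
Relative intensity = 0.229362 / 0.345596 × 100 = 66.4

66.4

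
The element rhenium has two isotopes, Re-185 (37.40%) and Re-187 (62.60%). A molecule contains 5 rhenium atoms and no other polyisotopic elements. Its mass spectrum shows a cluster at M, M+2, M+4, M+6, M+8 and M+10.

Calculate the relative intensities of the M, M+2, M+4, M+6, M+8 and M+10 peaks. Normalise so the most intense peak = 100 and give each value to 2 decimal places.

2.13 : 17.85 : 59.74 : 100.00 : 83.69 : 28.02

Expanding (0.3740 + 0.6260)^5:
P(M) = 0.3740^5 = 0.007317
P(M+2) = 5 × 0.3740^4 × 0.6260^1 = 0.061239
P(M+4) = 10 × 0.3740^3 × 0.6260^2 = 0.205005
P(M+6) = 10 × 0.3740^2 × 0.6260^3 = 0.343136
P(M+8) = 5 × 0.3740^1 × 0.6260^4 = 0.287170
P(M+10) = 0.6260^5 = 0.096133
The M+6 peak is largest (0.343136); scaling to 100 gives 2.13 : 17.85 : 59.74 : 100.00 : 83.69 : 28.02.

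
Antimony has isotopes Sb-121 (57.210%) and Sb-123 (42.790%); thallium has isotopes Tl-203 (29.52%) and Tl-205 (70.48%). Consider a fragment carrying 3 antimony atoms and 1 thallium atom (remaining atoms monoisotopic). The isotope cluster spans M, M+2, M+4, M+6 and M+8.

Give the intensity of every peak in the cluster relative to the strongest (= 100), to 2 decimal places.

Antimony pattern (n=3): 0.18724742 : 0.42015297 : 0.3142518 : 0.07834781
Thallium pattern (n=1): 0.2952 : 0.7048
Convolve the two distributions (both contribute in 2-u steps):
  M: 0.18724742×0.2952 = 0.055275
  M+2: 0.18724742×0.7048 + 0.42015297×0.2952 = 0.256001
  M+4: 0.42015297×0.7048 + 0.3142518×0.2952 = 0.388891
  M+6: 0.3142518×0.7048 + 0.07834781×0.2952 = 0.244613
  M+8: 0.07834781×0.7048 = 0.055220
Scale to base peak (0.388891) = 100: 14.21 : 65.83 : 100.00 : 62.90 : 14.20

14.21 : 65.83 : 100.00 : 62.90 : 14.20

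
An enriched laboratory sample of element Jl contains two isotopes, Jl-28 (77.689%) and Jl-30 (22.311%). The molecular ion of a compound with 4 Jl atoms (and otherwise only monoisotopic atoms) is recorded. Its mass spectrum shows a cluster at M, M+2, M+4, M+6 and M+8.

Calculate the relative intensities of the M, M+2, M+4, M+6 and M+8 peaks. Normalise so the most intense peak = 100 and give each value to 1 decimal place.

Expanding (0.77689 + 0.22311)^4:
P(M) = 0.77689^4 = 0.364282
P(M+2) = 4 × 0.77689^3 × 0.22311^1 = 0.418464
P(M+4) = 6 × 0.77689^2 × 0.22311^2 = 0.180264
P(M+6) = 4 × 0.77689^1 × 0.22311^3 = 0.034513
P(M+8) = 0.22311^4 = 0.002478
The M+2 peak is largest (0.418464); scaling to 100 gives 87.1 : 100.0 : 43.1 : 8.2 : 0.6.

87.1 : 100.0 : 43.1 : 8.2 : 0.6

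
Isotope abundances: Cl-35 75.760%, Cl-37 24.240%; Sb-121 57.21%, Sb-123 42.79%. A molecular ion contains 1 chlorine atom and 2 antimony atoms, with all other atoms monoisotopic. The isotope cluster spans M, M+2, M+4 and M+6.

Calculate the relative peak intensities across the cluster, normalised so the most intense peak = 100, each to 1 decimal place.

Chlorine pattern (n=1): 0.7576 : 0.2424
Antimony pattern (n=2): 0.32729841 : 0.48960318 : 0.18309841
Convolve the two distributions (both contribute in 2-u steps):
  M: 0.7576×0.32729841 = 0.247961
  M+2: 0.7576×0.48960318 + 0.2424×0.32729841 = 0.450261
  M+4: 0.7576×0.18309841 + 0.2424×0.48960318 = 0.257395
  M+6: 0.2424×0.18309841 = 0.044383
Scale to base peak (0.450261) = 100: 55.1 : 100.0 : 57.2 : 9.9

55.1 : 100.0 : 57.2 : 9.9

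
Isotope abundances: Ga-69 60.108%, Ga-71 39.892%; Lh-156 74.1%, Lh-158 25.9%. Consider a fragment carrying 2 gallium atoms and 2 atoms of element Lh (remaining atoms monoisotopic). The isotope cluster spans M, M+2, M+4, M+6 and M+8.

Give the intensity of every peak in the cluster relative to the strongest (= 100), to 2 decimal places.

Gallium pattern (n=2): 0.36129717 : 0.47956567 : 0.15913717
Element Lh pattern (n=2): 0.549081 : 0.383838 : 0.067081
Convolve the two distributions (both contribute in 2-u steps):
  M: 0.36129717×0.549081 = 0.198381
  M+2: 0.36129717×0.383838 + 0.47956567×0.549081 = 0.402000
  M+4: 0.36129717×0.067081 + 0.47956567×0.383838 + 0.15913717×0.549081 = 0.295691
  M+6: 0.47956567×0.067081 + 0.15913717×0.383838 = 0.093253
  M+8: 0.15913717×0.067081 = 0.010675
Scale to base peak (0.402000) = 100: 49.35 : 100.00 : 73.55 : 23.20 : 2.66

49.35 : 100.00 : 73.55 : 23.20 : 2.66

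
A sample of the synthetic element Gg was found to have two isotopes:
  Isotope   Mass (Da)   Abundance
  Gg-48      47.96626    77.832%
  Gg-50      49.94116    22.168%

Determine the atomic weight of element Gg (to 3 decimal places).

Weight each isotope mass by its fractional abundance: 0.77832 × 47.96626 + 0.22168 × 49.94116
= 37.333099 + 11.070956 = 48.404055 Da

48.404 Da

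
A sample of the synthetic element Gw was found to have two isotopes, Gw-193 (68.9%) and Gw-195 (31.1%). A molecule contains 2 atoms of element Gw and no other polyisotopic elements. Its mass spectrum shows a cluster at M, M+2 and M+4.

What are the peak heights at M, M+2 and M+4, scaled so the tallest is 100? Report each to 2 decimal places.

100.00 : 90.28 : 20.37

Expanding (0.689 + 0.311)^2:
P(M) = 0.689^2 = 0.474721
P(M+2) = 2 × 0.689^1 × 0.311^1 = 0.428558
P(M+4) = 0.311^2 = 0.096721
The M peak is largest (0.474721); scaling to 100 gives 100.00 : 90.28 : 20.37.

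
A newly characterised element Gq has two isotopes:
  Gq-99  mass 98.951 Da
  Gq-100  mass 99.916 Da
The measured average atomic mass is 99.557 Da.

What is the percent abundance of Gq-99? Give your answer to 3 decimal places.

37.202%

Writing the weighted mean with unknown fraction x of Gq-99:
98.951·x + 99.916·(1 − x) = 99.557
(98.951 − 99.916)·x = 99.557 − 99.916
x = -0.359 / -0.965 = 0.37202 → 37.202% Gq-99, 62.798% Gq-100.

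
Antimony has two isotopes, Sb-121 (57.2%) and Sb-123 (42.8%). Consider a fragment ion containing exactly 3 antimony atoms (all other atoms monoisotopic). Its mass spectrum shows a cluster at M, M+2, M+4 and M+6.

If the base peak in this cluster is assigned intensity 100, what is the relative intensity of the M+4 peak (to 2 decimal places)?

74.83

Binomial terms of (0.572 + 0.428)^3: M 0.1871, M+2 0.4201, M+4 0.3143, M+6 0.0784 → M+2 is the base peak.
P(M+2) = C(3,1) × 0.572^2 × 0.428^1 = 3 × 0.327184 × 0.4280 = 0.420104 (base)
P(M+4) = C(3,2) × 0.572^1 × 0.428^2 = 3 × 0.5720 × 0.183184 = 0.314344
Relative intensity = 0.314344 / 0.420104 × 100 = 74.83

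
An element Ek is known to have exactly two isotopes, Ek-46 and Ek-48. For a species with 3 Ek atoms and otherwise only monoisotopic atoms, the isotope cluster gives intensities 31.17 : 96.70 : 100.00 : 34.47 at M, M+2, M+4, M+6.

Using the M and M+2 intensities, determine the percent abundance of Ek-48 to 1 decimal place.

50.8%

Let p = fractional abundance of Ek-46. I(M+2)/I(M) = [C(3,1)·p^2·(1−p)] / p^3 = 3·(1−p)/p = 96.70/31.17 = 3.1023
(1−p)/p = 3.1023/3 = 1.0341  ⇒  p = 1/(1 + 1.0341) = 0.4916
Ek-46: 49.2%, Ek-48: 50.8%.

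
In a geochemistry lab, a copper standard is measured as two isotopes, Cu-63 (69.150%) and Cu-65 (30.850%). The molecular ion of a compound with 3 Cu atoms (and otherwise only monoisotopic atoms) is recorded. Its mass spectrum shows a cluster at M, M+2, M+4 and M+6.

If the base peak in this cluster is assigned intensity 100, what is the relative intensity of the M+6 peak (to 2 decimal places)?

6.63

Binomial terms of (0.69150 + 0.30850)^3: M 0.3307, M+2 0.4425, M+4 0.1974, M+6 0.0294 → M+2 is the base peak.
P(M+2) = C(3,1) × 0.69150^2 × 0.30850^1 = 3 × 0.47817225 × 0.3085 = 0.442548 (base)
P(M+6) = C(3,3) × 0.69150^0 × 0.30850^3 = 1 × 1.0000 × 0.02936064 = 0.029361
Relative intensity = 0.029361 / 0.442548 × 100 = 6.63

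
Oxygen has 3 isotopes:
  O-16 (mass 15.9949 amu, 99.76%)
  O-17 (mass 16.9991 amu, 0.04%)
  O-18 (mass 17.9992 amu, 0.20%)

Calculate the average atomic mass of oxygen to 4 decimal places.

Weight each isotope mass by its fractional abundance: 0.9976 × 15.9949 + 0.0004 × 16.9991 + 0.0020 × 17.9992
= 15.95651 + 0.00680 + 0.03600 = 15.99931 amu

15.9993 amu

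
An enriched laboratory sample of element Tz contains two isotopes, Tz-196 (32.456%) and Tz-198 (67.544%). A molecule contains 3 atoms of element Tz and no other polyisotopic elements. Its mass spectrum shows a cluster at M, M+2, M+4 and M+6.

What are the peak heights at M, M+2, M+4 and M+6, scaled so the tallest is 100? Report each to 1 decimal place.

7.7 : 48.1 : 100.0 : 69.4

Expanding (0.32456 + 0.67544)^3:
P(M) = 0.32456^3 = 0.034189
P(M+2) = 3 × 0.32456^2 × 0.67544^1 = 0.213451
P(M+4) = 3 × 0.32456^1 × 0.67544^2 = 0.444212
P(M+6) = 0.67544^3 = 0.308149
The M+4 peak is largest (0.444212); scaling to 100 gives 7.7 : 48.1 : 100.0 : 69.4.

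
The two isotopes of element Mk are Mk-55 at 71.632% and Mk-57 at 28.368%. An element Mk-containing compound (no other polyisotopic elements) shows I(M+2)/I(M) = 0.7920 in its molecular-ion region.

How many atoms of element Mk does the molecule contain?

2

For n independent Mk atoms, I(M+2)/I(M) = n · (abundance Mk-57) / (abundance Mk-55) = n · 0.28368/0.71632.
n = 0.7920 × 0.71632/0.28368 = 2.00 ≈ 2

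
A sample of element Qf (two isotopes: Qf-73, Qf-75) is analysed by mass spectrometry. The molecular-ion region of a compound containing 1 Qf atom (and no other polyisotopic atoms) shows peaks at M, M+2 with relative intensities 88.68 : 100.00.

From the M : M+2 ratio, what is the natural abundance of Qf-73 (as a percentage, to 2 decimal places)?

Let p = fractional abundance of Qf-73. I(M+2)/I(M) = [C(1,1)·p^0·(1−p)] / p^1 = 1·(1−p)/p = 100.00/88.68 = 1.1276
(1−p)/p = 1.1276/1 = 1.1276  ⇒  p = 1/(1 + 1.1276) = 0.4700
Qf-73: 47.00%, Qf-75: 53.00%.

47.00%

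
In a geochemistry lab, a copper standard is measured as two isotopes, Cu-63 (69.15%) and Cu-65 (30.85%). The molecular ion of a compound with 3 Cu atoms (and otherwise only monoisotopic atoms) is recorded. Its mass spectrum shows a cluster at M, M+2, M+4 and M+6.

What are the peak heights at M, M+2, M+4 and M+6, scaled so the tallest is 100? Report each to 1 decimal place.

The 3 Cu atoms are independent, so intensities follow the terms of (0.6915 + 0.3085)^3.
P(M) = 0.6915^3 = 0.330656
P(M+2) = 3 × 0.6915^2 × 0.3085^1 = 0.442548
P(M+4) = 3 × 0.6915^1 × 0.3085^2 = 0.197435
P(M+6) = 0.3085^3 = 0.029361
The M+2 peak is largest (0.442548); scaling to 100 gives 74.7 : 100.0 : 44.6 : 6.6.

74.7 : 100.0 : 44.6 : 6.6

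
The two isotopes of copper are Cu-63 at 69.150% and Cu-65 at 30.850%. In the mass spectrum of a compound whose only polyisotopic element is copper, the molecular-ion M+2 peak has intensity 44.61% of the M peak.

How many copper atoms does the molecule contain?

1

With n Cu atoms, P(M+2)/P(M) = C(n,1)·p^(n−1)q / p^n = n·q/p = n · 0.30850/0.69150.
n = 0.4461 × 0.69150/0.30850 = 1.00 ≈ 1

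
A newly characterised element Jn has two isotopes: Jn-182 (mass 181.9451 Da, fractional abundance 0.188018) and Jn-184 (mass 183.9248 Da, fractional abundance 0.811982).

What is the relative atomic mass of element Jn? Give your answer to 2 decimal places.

Ar = Σ fᵢ·mᵢ = 0.188018 × 181.9451 + 0.811982 × 183.9248
= 34.20895 + 149.34363 = 183.55258 Da

183.55 Da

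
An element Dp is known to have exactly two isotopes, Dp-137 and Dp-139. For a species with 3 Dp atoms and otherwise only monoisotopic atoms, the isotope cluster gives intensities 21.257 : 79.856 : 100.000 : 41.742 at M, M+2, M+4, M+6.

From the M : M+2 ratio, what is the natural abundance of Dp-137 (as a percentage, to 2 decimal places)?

44.40%

Let p = fractional abundance of Dp-137. I(M+2)/I(M) = [C(3,1)·p^2·(1−p)] / p^3 = 3·(1−p)/p = 79.856/21.257 = 3.7567
(1−p)/p = 3.7567/3 = 1.2522  ⇒  p = 1/(1 + 1.2522) = 0.4440
Dp-137: 44.40%, Dp-139: 55.60%.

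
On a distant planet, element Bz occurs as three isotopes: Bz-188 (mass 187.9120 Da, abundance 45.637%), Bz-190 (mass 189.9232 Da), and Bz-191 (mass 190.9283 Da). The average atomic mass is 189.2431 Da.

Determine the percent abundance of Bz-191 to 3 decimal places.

The remaining 54.363% is split between Bz-190 (fraction x) and Bz-191 (fraction 0.54363 − x).
Substituting: 189.9232x + 190.9283(0.54363 − x) = 103.48570056
(189.9232 − 190.9283)x = -0.308651169  ⇒  x = 0.30709, y = 0.23654
Bz-190: 30.709%, Bz-191: 23.654%.

23.654%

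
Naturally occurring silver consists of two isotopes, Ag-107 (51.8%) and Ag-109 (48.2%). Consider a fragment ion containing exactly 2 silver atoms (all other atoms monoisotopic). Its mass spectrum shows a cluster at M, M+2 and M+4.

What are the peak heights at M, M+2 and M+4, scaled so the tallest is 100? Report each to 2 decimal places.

The 2 Ag atoms are independent, so intensities follow the terms of (0.518 + 0.482)^2.
P(M) = 0.518^2 = 0.268324
P(M+2) = 2 × 0.518^1 × 0.482^1 = 0.499352
P(M+4) = 0.482^2 = 0.232324
The M+2 peak is largest (0.499352); scaling to 100 gives 53.73 : 100.00 : 46.53.

53.73 : 100.00 : 46.53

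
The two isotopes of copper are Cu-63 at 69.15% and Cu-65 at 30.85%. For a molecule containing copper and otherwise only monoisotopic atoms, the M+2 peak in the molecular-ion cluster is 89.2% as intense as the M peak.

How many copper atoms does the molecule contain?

2

For n independent Cu atoms, I(M+2)/I(M) = n · (abundance Cu-65) / (abundance Cu-63) = n · 0.3085/0.6915.
n = 0.892 × 0.6915/0.3085 = 2.00 ≈ 2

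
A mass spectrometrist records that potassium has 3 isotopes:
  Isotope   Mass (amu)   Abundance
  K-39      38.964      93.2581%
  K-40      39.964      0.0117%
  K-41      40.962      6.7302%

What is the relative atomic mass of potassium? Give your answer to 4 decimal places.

39.0986 amu

Weight each isotope mass by its fractional abundance: 0.932581 × 38.964 + 0.000117 × 39.964 + 0.067302 × 40.962
= 36.33709 + 0.00468 + 2.75682 = 39.09859 amu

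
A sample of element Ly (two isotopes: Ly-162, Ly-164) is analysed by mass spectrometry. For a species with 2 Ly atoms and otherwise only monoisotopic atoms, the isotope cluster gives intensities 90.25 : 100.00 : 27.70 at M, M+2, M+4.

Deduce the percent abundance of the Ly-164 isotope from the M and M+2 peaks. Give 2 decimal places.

Let p = fractional abundance of Ly-162. I(M+2)/I(M) = [C(2,1)·p^1·(1−p)] / p^2 = 2·(1−p)/p = 100.00/90.25 = 1.1080
(1−p)/p = 1.1080/2 = 0.5540  ⇒  p = 1/(1 + 0.5540) = 0.6435
Ly-162: 64.35%, Ly-164: 35.65%.

35.65%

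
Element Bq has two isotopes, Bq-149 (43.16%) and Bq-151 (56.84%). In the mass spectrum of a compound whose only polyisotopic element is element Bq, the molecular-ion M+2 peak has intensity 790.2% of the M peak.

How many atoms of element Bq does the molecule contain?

6

The M+2/M ratio from n Bq atoms is n · q/p = n · 0.5684/0.4316.
n = 7.902 × 0.4316/0.5684 = 6.00 ≈ 6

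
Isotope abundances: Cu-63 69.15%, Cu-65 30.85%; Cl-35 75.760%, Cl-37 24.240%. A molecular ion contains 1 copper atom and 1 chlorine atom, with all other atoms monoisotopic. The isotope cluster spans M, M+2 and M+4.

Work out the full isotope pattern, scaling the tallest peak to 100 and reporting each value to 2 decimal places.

Copper pattern (n=1): 0.6915 : 0.3085
Chlorine pattern (n=1): 0.7576 : 0.2424
Convolve the two distributions (both contribute in 2-u steps):
  M: 0.6915×0.7576 = 0.523880
  M+2: 0.6915×0.2424 + 0.3085×0.7576 = 0.401339
  M+4: 0.3085×0.2424 = 0.074780
Scale to base peak (0.523880) = 100: 100.00 : 76.61 : 14.27

100.00 : 76.61 : 14.27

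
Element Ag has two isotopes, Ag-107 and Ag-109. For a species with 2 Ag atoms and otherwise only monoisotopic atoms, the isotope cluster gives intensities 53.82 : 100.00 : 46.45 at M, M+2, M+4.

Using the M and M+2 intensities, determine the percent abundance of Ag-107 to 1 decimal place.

51.8%

If p is the fraction of Ag that is Ag-107, then I(M+2)/I(M) = [C(2,1)·p^1·(1−p)] / p^2 = 2·(1−p)/p = 100.00/53.82 = 1.8580
(1−p)/p = 1.8580/2 = 0.9290  ⇒  p = 1/(1 + 0.9290) = 0.5184
Ag-107: 51.8%, Ag-109: 48.2%.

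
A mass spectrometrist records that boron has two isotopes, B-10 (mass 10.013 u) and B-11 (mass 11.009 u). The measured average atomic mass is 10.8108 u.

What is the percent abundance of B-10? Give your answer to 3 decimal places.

Writing the weighted mean with unknown fraction x of B-10:
10.013·x + 11.009·(1 − x) = 10.8108
(10.013 − 11.009)·x = 10.8108 − 11.009
x = -0.1982 / -0.996 = 0.19900 → 19.900% B-10, 80.100% B-11.

19.900%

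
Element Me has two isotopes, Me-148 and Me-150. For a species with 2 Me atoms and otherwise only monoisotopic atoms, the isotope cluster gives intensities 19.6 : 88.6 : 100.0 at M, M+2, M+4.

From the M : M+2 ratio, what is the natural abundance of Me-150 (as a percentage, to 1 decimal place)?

Write p for the Me-148 fraction. I(M+2)/I(M) = [C(2,1)·p^1·(1−p)] / p^2 = 2·(1−p)/p = 88.6/19.6 = 4.5204
(1−p)/p = 4.5204/2 = 2.2602  ⇒  p = 1/(1 + 2.2602) = 0.3067
Me-148: 30.7%, Me-150: 69.3%.

69.3%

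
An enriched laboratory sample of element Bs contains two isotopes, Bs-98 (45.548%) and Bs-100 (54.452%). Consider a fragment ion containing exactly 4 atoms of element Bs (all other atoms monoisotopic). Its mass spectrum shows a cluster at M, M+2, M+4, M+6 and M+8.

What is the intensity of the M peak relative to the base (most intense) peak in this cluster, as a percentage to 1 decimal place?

Term probabilities: M 0.0430, M+2 0.2058, M+4 0.3691, M+6 0.2942, M+8 0.0879. Base peak = M+4.
P(M+4) = C(4,2) × 0.45548^2 × 0.54452^2 = 6 × 0.20746203 × 0.29650203 = 0.369077 (base)
P(M) = C(4,0) × 0.45548^4 × 0.54452^0 = 1 × 0.04304049 × 1.0000 = 0.043040
Relative intensity = 0.043040 / 0.369077 × 100 = 11.7

11.7%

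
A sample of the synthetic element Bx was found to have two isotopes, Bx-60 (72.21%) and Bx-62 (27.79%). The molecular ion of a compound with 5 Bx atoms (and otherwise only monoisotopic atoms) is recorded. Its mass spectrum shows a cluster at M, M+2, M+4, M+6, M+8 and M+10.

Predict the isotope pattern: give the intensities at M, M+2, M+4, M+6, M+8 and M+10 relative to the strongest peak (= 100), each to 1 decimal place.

52.0 : 100.0 : 77.0 : 29.6 : 5.7 : 0.4

Each Bx atom is independently Bx-60 (p = 0.7221) or Bx-62 (q = 0.2779); the cluster is the binomial expansion (p + q)^5.
P(M) = 0.7221^5 = 0.196330
P(M+2) = 5 × 0.7221^4 × 0.2779^1 = 0.377788
P(M+4) = 10 × 0.7221^3 × 0.2779^2 = 0.290783
P(M+6) = 10 × 0.7221^2 × 0.2779^3 = 0.111908
P(M+8) = 5 × 0.7221^1 × 0.2779^4 = 0.021534
P(M+10) = 0.2779^5 = 0.001657
The M+2 peak is largest (0.377788); scaling to 100 gives 52.0 : 100.0 : 77.0 : 29.6 : 5.7 : 0.4.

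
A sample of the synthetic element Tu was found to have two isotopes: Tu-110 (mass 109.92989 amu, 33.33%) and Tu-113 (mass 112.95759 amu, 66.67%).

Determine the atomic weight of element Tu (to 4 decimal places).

The abundance-weighted mean is 0.3333 × 109.92989 + 0.6667 × 112.95759
= 36.639632 + 75.308825 = 111.948457 amu

111.9485 amu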